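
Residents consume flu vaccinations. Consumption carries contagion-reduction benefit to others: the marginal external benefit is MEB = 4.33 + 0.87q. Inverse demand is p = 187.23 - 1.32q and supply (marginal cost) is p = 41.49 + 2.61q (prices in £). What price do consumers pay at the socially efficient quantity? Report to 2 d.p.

Social marginal benefit = demand + MEB = 191.56 - 0.45q.
Set SMB = MC: 191.56 - 0.45q = 41.49 + 2.61q → q* = 49.0425.
Consumer price on the demand curve at q*: 187.23 − 1.32×49.0425 = 122.4939.

P = £122.49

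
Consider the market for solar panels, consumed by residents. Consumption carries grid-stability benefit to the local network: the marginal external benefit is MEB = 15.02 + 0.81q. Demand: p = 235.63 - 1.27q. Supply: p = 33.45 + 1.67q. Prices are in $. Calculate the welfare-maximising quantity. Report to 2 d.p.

Social marginal benefit = demand + MEB = 250.65 - 0.46q.
Set SMB = MC: 250.65 - 0.46q = 33.45 + 1.67q → q* = 101.9718.

q* = 101.97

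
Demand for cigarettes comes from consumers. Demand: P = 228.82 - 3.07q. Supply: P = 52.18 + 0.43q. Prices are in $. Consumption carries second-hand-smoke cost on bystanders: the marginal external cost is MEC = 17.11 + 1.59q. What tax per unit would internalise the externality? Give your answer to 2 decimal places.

Social marginal benefit = demand − MEC = 211.71 - 4.66q.
Set SMB = MC: 211.71 - 4.66q = 52.18 + 0.43q → q* = 31.3418.
The Pigouvian tax equals MEC at q*: 17.11 + 1.59×31.3418 = 66.9435.

tax = $66.94 per unit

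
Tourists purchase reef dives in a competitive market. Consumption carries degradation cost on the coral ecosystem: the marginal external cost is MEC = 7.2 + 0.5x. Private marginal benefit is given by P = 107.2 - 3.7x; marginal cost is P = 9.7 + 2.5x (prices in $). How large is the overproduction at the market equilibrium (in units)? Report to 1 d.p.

2.2 units

Market equilibrium (private): 9.7 + 2.5x = 107.2 - 3.7x → x_m = 15.7258.
Social marginal benefit = demand − MEC = 100.0 - 4.2x.
Set SMB = MC: 100.0 - 4.2x = 9.7 + 2.5x → x* = 13.4776.
Gap = |15.7258 − 13.4776| = 2.2482.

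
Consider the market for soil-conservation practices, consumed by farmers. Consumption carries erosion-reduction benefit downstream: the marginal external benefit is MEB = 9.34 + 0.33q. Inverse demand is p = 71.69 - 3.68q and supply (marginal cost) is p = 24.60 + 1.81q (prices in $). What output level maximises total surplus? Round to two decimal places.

q* = 10.94

Social marginal benefit = demand + MEB = 81.03 - 3.35q.
Set SMB = MC: 81.03 - 3.35q = 24.60 + 1.81q → q* = 10.9360.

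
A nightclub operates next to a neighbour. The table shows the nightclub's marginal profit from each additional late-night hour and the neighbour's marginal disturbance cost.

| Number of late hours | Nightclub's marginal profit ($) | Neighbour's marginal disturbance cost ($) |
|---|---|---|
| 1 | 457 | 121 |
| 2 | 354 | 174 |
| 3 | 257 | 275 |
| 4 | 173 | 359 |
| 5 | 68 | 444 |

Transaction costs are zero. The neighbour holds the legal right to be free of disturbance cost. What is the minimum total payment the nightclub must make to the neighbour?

Efficient level: marginal profit ≥ marginal disturbance cost through level 2, so k* = 2.
With the neighbour holding the right, the nightclub must at least compensate total damage at k*: 121 + 174 = 295.

$295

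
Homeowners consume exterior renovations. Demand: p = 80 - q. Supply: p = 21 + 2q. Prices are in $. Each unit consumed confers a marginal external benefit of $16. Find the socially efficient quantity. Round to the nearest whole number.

Social marginal benefit = demand + MEB = 96 - q.
Set SMB = MC: 96 - q = 21 + 2q → q* = 25.0000.

q* = 25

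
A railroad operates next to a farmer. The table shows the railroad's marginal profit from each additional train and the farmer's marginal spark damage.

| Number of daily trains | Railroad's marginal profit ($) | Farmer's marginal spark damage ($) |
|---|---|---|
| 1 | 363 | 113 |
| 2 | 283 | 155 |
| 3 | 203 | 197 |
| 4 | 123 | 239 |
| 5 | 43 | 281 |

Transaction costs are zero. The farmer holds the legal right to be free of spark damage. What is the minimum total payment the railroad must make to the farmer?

$465

Efficient level: marginal profit ≥ marginal spark damage through level 3, so k* = 3.
With the farmer holding the right, the railroad must at least compensate total damage at k*: 113 + 155 + 197 = 465.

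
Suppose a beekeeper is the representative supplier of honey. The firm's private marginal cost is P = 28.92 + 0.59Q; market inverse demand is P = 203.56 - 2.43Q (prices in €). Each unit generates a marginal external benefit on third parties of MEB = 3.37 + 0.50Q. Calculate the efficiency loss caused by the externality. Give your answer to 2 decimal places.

Market equilibrium (private): 28.92 + 0.59Q = 203.56 - 2.43Q → Q_m = 57.8278.
Social marginal cost = private MC − MEB = 25.55 + 0.09Q.
Set SMC = demand: 25.55 + 0.09Q = 203.56 - 2.43Q → Q* = 70.6389.
Between Q* and Q_m the wedge demand − SMC runs linearly from 0 to MEB(Q_m), so the loss is a triangle.
DWL = ½ × 12.8111 × 32.2839 = 206.7961.

DWL = €206.80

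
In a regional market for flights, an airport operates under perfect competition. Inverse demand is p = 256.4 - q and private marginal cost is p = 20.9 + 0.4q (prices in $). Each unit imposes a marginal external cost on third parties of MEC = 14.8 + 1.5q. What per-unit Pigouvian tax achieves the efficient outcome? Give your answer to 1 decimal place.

Social marginal cost = private MC + MEC = 35.7 + 1.9q.
Set SMC = demand: 35.7 + 1.9q = 256.4 - q → q* = 76.1034.
The Pigouvian tax equals MEC at q*: 14.8 + 1.5×76.1034 = 128.9551.

tax = $129.0 per unit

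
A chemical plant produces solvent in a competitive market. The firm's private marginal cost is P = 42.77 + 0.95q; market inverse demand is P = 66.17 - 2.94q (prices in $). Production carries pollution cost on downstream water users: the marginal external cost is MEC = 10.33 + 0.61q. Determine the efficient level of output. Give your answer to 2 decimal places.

Social marginal cost = private MC + MEC = 53.10 + 1.56q.
Set SMC = demand: 53.10 + 1.56q = 66.17 - 2.94q → q* = 2.9044.

q* = 2.90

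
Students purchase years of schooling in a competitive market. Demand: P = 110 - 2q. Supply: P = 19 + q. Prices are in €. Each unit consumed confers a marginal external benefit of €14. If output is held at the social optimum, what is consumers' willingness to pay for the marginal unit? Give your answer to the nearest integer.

Social marginal benefit = demand + MEB = 124 - 2q.
Set SMB = MC: 124 - 2q = 19 + q → q* = 35.0000.
Consumer price on the demand curve at q*: 110 − 2×35.0000 = 40.0000.

P = €40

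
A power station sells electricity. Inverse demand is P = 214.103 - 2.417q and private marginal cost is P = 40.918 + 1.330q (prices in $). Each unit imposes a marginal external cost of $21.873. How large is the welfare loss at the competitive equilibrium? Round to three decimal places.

Market equilibrium (private): 40.918 + 1.330q = 214.103 - 2.417q → q_m = 46.2196.
Social marginal cost = private MC + MEC = 62.791 + 1.330q.
Set SMC = demand: 62.791 + 1.330q = 214.103 - 2.417q → q* = 40.3822.
The welfare-loss triangle has base |q_m − q*| and height MEC(q_m) (the vertical gap between SMC and demand is zero at q* and MEC at q_m).
DWL = ½ × 5.8374 × 21.8730 = 63.8407.

DWL = $63.841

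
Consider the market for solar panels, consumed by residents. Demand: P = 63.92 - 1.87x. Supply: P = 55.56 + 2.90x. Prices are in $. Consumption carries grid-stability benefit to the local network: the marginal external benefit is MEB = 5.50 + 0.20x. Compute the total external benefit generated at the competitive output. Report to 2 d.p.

Market equilibrium (private): 55.56 + 2.90x = 63.92 - 1.87x → x_m = 1.7526.
Total external benefit = ∫₀^{x_m} (5.50 + 0.20x) dx = 5.50×1.7526 + ½×0.20×1.7526² = 9.9465.

$9.95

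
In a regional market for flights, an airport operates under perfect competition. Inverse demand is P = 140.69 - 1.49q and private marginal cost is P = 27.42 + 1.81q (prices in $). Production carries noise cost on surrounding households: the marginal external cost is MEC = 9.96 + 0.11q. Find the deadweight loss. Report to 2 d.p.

Market equilibrium (private): 27.42 + 1.81q = 140.69 - 1.49q → q_m = 34.3242.
Social marginal cost = private MC + MEC = 37.38 + 1.92q.
Set SMC = demand: 37.38 + 1.92q = 140.69 - 1.49q → q* = 30.2962.
The welfare-loss triangle has base |q_m − q*| and height MEC(q_m) (the vertical gap between SMC and demand is zero at q* and MEC at q_m).
DWL = ½ × 4.0280 × 13.7357 = 27.6637.

DWL = $27.66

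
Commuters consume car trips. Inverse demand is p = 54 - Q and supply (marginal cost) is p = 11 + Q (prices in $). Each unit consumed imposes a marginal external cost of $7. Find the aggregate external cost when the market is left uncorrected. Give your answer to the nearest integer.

$151

Market equilibrium (private): 11 + Q = 54 - Q → Q_m = 21.5000.
Total external cost = MEC × Q_m = 7 × 21.5000 = 150.5000.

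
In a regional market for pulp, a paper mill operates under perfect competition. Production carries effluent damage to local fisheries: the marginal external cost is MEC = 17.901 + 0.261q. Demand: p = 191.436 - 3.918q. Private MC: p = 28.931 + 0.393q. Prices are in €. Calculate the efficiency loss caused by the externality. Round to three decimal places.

Market equilibrium (private): 28.931 + 0.393q = 191.436 - 3.918q → q_m = 37.6954.
Social marginal cost = private MC + MEC = 46.832 + 0.654q.
Set SMC = demand: 46.832 + 0.654q = 191.436 - 3.918q → q* = 31.6282.
The welfare-loss triangle has base |q_m − q*| and height MEC(q_m) (the vertical gap between SMC and demand is zero at q* and MEC at q_m).
DWL = ½ × 6.0672 × 27.7395 = 84.1505.

DWL = €84.151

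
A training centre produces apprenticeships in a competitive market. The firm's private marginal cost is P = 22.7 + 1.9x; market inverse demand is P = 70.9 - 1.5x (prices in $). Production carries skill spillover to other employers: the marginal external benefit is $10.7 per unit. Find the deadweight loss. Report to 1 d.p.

Market equilibrium (private): 22.7 + 1.9x = 70.9 - 1.5x → x_m = 14.1765.
Social marginal cost = private MC − MEB = 12.0 + 1.9x.
Set SMC = demand: 12.0 + 1.9x = 70.9 - 1.5x → x* = 17.3235.
The loss is the area between SMC and demand from x* to x_m; with linear curves that's a triangle of height MEB(x_m).
DWL = ½ × 3.1470 × 10.7000 = 16.8365.

DWL = $16.8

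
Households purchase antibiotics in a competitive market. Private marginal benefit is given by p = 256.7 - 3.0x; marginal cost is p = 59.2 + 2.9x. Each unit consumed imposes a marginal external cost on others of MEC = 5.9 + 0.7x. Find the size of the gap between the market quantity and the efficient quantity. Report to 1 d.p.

4.4 units

Market equilibrium (private): 59.2 + 2.9x = 256.7 - 3.0x → x_m = 33.4746.
Social marginal benefit = demand − MEC = 250.8 - 3.7x.
Set SMB = MC: 250.8 - 3.7x = 59.2 + 2.9x → x* = 29.0303.
Gap = |33.4746 − 29.0303| = 4.4443.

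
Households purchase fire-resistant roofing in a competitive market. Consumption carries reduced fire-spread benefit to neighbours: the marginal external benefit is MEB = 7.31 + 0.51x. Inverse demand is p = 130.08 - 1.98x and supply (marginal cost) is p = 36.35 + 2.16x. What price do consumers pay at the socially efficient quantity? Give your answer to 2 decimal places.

Social marginal benefit = demand + MEB = 137.39 - 1.47x.
Set SMB = MC: 137.39 - 1.47x = 36.35 + 2.16x → x* = 27.8347.
Consumer price on the demand curve at x*: 130.08 − 1.98×27.8347 = 74.9673.

P = 74.97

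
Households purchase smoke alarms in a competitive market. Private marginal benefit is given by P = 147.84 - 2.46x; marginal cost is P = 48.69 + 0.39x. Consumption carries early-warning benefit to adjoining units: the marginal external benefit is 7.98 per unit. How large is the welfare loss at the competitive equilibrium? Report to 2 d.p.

Market equilibrium (private): 48.69 + 0.39x = 147.84 - 2.46x → x_m = 34.7895.
Social marginal benefit = demand + MEB = 155.82 - 2.46x.
Set SMB = MC: 155.82 - 2.46x = 48.69 + 0.39x → x* = 37.5895.
Height of the DWL triangle at x_m is SMB(x_m) − MC(x_m) = MEB(x_m) = 7.9800.
DWL = ½ × 2.8000 × 7.9800 = 11.1720.

DWL = 11.17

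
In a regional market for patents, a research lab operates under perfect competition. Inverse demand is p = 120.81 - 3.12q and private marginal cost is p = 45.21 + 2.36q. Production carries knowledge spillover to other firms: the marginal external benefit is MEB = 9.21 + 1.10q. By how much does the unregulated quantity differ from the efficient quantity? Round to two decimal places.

Market equilibrium (private): 45.21 + 2.36q = 120.81 - 3.12q → q_m = 13.7956.
Social marginal cost = private MC − MEB = 36.00 + 1.26q.
Set SMC = demand: 36.00 + 1.26q = 120.81 - 3.12q → q* = 19.3630.
Gap = |13.7956 − 19.3630| = 5.5674.

5.57 units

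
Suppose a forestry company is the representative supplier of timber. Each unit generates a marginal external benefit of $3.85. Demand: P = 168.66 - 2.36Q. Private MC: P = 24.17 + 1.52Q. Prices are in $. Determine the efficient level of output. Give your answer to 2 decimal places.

Social marginal cost = private MC − MEB = 20.32 + 1.52Q.
Set SMC = demand: 20.32 + 1.52Q = 168.66 - 2.36Q → Q* = 38.2320.

Q* = 38.23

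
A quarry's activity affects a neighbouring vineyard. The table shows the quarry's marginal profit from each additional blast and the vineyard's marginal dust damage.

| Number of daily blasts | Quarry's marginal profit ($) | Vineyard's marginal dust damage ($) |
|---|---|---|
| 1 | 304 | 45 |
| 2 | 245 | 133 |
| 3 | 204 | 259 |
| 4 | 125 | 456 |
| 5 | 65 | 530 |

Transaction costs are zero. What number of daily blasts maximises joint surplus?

Bargaining reaches the level where marginal profit last exceeds marginal dust damage.
That holds through level 2 (245 ≥ 133) but not at 3 (204 < 259).

2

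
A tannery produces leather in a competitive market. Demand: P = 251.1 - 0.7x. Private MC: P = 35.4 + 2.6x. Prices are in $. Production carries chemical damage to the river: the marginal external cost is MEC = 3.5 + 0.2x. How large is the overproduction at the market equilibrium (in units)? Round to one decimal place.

4.7 units

Market equilibrium (private): 35.4 + 2.6x = 251.1 - 0.7x → x_m = 65.3636.
Social marginal cost = private MC + MEC = 38.9 + 2.8x.
Set SMC = demand: 38.9 + 2.8x = 251.1 - 0.7x → x* = 60.6286.
Gap = |65.3636 − 60.6286| = 4.7350.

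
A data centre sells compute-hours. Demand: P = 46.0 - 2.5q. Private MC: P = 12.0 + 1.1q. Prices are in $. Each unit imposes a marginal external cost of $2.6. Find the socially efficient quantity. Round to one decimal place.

q* = 8.7

Social marginal cost = private MC + MEC = 14.6 + 1.1q.
Set SMC = demand: 14.6 + 1.1q = 46.0 - 2.5q → q* = 8.7222.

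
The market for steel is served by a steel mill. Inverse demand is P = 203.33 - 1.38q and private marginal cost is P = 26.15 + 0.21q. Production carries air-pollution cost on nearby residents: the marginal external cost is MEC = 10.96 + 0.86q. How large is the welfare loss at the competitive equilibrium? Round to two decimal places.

DWL = 2327.51

Market equilibrium (private): 26.15 + 0.21q = 203.33 - 1.38q → q_m = 111.4340.
Social marginal cost = private MC + MEC = 37.11 + 1.07q.
Set SMC = demand: 37.11 + 1.07q = 203.33 - 1.38q → q* = 67.8449.
The loss is the area between SMC and demand from q* to q_m; with linear curves that's a triangle of height MEC(q_m).
DWL = ½ × 43.5891 × 106.7932 = 2327.5097.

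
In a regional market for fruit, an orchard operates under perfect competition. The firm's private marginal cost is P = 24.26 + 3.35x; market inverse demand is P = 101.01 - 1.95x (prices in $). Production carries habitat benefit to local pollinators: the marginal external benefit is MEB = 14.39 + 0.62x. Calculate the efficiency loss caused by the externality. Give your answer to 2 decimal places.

DWL = $58.34

Market equilibrium (private): 24.26 + 3.35x = 101.01 - 1.95x → x_m = 14.4811.
Social marginal cost = private MC − MEB = 9.87 + 2.73x.
Set SMC = demand: 9.87 + 2.73x = 101.01 - 1.95x → x* = 19.4744.
Height of the DWL triangle at x_m is demand(x_m) − SMC(x_m) = MEB(x_m) = 23.3683.
DWL = ½ × 4.9933 × 23.3683 = 58.3425.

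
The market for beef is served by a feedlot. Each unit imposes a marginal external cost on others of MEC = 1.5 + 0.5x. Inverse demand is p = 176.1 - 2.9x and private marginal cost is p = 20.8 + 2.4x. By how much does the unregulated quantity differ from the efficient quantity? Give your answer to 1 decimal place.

2.8 units

Market equilibrium (private): 20.8 + 2.4x = 176.1 - 2.9x → x_m = 29.3019.
Social marginal cost = private MC + MEC = 22.3 + 2.9x.
Set SMC = demand: 22.3 + 2.9x = 176.1 - 2.9x → x* = 26.5172.
Gap = |29.3019 − 26.5172| = 2.7847.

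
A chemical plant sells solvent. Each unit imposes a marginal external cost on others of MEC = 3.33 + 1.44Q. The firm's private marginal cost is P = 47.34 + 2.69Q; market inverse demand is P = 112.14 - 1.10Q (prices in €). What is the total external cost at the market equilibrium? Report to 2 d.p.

Market equilibrium (private): 47.34 + 2.69Q = 112.14 - 1.10Q → Q_m = 17.0976.
Total external cost = ∫₀^{Q_m} (3.33 + 1.44Q) dQ = 3.33×17.0976 + ½×1.44×17.0976² = 267.4111.

€267.41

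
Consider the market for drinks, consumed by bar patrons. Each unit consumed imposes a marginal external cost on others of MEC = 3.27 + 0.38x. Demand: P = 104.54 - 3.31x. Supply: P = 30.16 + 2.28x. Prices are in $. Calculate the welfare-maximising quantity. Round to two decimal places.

x* = 11.91

Social marginal benefit = demand − MEC = 101.27 - 3.69x.
Set SMB = MC: 101.27 - 3.69x = 30.16 + 2.28x → x* = 11.9112.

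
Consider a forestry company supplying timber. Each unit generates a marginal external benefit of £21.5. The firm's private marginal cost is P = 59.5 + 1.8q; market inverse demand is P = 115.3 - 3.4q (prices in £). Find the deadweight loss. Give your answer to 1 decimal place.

DWL = £44.4

Market equilibrium (private): 59.5 + 1.8q = 115.3 - 3.4q → q_m = 10.7308.
Social marginal cost = private MC − MEB = 38.0 + 1.8q.
Set SMC = demand: 38.0 + 1.8q = 115.3 - 3.4q → q* = 14.8654.
The welfare-loss triangle has base |q_m − q*| and height MEB(q_m) (the vertical gap between SMC and demand is zero at q* and MEB at q_m).
DWL = ½ × 4.1346 × 21.5000 = 44.4470.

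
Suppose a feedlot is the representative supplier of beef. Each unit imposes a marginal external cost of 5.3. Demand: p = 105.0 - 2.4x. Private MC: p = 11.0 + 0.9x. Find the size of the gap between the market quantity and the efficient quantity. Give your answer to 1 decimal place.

1.6 units

Market equilibrium (private): 11.0 + 0.9x = 105.0 - 2.4x → x_m = 28.4848.
Social marginal cost = private MC + MEC = 16.3 + 0.9x.
Set SMC = demand: 16.3 + 0.9x = 105.0 - 2.4x → x* = 26.8788.
Gap = |28.4848 − 26.8788| = 1.6060.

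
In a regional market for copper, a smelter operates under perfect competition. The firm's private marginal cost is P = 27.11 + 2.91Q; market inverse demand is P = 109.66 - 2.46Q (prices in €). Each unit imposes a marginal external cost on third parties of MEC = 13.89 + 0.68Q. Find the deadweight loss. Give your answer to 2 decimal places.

Market equilibrium (private): 27.11 + 2.91Q = 109.66 - 2.46Q → Q_m = 15.3724.
Social marginal cost = private MC + MEC = 41.00 + 3.59Q.
Set SMC = demand: 41.00 + 3.59Q = 109.66 - 2.46Q → Q* = 11.3488.
The welfare-loss triangle has base |Q_m − Q*| and height MEC(Q_m) (the vertical gap between SMC and demand is zero at Q* and MEC at Q_m).
DWL = ½ × 4.0236 × 24.3433 = 48.9739.

DWL = €48.97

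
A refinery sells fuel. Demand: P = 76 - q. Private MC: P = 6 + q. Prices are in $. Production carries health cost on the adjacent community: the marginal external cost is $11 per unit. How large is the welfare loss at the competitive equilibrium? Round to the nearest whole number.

Market equilibrium (private): 6 + q = 76 - q → q_m = 35.0000.
Social marginal cost = private MC + MEC = 17 + q.
Set SMC = demand: 17 + q = 76 - q → q* = 29.5000.
Height of the DWL triangle at q_m is SMC(q_m) − demand(q_m) = MEC(q_m) = 11.0000.
DWL = ½ × 5.5000 × 11.0000 = 30.2500.

DWL = $30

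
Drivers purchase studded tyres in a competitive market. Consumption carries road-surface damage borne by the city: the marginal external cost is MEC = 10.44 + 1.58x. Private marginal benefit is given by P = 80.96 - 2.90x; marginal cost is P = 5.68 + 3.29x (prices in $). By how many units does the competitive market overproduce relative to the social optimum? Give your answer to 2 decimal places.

Market equilibrium (private): 5.68 + 3.29x = 80.96 - 2.90x → x_m = 12.1616.
Social marginal benefit = demand − MEC = 70.52 - 4.48x.
Set SMB = MC: 70.52 - 4.48x = 5.68 + 3.29x → x* = 8.3449.
Gap = |12.1616 − 8.3449| = 3.8167.

3.82 units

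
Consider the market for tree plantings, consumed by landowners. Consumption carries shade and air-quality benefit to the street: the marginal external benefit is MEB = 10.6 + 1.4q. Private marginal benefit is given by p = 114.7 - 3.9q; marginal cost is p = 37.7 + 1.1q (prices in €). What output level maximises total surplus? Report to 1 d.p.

Social marginal benefit = demand + MEB = 125.3 - 2.5q.
Set SMB = MC: 125.3 - 2.5q = 37.7 + 1.1q → q* = 24.3333.

q* = 24.3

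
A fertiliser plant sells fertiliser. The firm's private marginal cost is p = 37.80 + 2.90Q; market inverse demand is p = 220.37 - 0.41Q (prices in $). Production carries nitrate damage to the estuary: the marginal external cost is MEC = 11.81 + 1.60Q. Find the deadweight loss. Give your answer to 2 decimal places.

DWL = $1019.58

Market equilibrium (private): 37.80 + 2.90Q = 220.37 - 0.41Q → Q_m = 55.1571.
Social marginal cost = private MC + MEC = 49.61 + 4.50Q.
Set SMC = demand: 49.61 + 4.50Q = 220.37 - 0.41Q → Q* = 34.7780.
Between Q* and Q_m the wedge SMC − demand runs linearly from 0 to MEC(Q_m), so the loss is a triangle.
DWL = ½ × 20.3791 × 100.0614 = 1019.5806.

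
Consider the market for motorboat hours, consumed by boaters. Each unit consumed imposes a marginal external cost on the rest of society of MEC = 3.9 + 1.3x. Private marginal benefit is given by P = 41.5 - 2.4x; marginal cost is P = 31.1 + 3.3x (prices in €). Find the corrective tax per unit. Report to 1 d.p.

tax = €5.1 per unit

Social marginal benefit = demand − MEC = 37.6 - 3.7x.
Set SMB = MC: 37.6 - 3.7x = 31.1 + 3.3x → x* = 0.9286.
The Pigouvian tax equals MEC at x*: 3.9 + 1.3×0.9286 = 5.1072.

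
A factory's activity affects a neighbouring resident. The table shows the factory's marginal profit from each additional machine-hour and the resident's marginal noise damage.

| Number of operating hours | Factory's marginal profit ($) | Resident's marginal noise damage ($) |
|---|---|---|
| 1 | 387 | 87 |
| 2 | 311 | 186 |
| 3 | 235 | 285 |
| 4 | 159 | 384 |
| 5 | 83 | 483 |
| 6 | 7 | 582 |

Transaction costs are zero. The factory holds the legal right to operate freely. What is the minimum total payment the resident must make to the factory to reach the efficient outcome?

$484

Left alone the factory would choose level 6 (marginal profit stays positive).
Efficient level: k* = 2 (marginal profit ≥ marginal noise damage through 2).
The resident must at least cover the factory's forgone profit from cutting 6→2: 235 + 159 + 83 + 7 = 484.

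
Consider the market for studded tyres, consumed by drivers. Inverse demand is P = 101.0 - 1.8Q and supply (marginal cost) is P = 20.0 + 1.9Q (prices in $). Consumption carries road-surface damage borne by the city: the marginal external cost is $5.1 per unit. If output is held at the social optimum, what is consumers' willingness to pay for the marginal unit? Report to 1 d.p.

Social marginal benefit = demand − MEC = 95.9 - 1.8Q.
Set SMB = MC: 95.9 - 1.8Q = 20.0 + 1.9Q → Q* = 20.5135.
Consumer price on the demand curve at Q*: 101.0 − 1.8×20.5135 = 64.0757.

P = $64.1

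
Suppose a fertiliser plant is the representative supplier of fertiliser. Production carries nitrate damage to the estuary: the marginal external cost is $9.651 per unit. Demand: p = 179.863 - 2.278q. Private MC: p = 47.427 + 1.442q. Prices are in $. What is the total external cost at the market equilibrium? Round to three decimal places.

$343.586

Market equilibrium (private): 47.427 + 1.442q = 179.863 - 2.278q → q_m = 35.6011.
Total external cost = MEC × q_m = 9.651 × 35.6011 = 343.5862.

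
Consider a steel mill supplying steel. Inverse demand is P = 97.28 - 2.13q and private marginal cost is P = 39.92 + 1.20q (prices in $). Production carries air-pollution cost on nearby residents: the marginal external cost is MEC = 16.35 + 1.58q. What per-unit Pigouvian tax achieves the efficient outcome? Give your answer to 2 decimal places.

Social marginal cost = private MC + MEC = 56.27 + 2.78q.
Set SMC = demand: 56.27 + 2.78q = 97.28 - 2.13q → q* = 8.3523.
The Pigouvian tax equals MEC at q*: 16.35 + 1.58×8.3523 = 29.5466.

tax = $29.55 per unit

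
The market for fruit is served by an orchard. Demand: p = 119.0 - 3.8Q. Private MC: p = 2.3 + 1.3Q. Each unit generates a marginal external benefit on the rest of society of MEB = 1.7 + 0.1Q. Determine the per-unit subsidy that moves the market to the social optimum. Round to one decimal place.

subsidy = 4.1 per unit

Social marginal cost = private MC − MEB = 0.6 + 1.2Q.
Set SMC = demand: 0.6 + 1.2Q = 119.0 - 3.8Q → Q* = 23.6800.
The Pigouvian subsidy equals MEB at Q*: 1.7 + 0.1×23.6800 = 4.0680.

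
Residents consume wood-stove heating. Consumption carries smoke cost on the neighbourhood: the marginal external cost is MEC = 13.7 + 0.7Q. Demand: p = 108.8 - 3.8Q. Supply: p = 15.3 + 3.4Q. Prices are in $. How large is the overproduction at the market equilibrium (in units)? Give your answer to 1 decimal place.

Market equilibrium (private): 15.3 + 3.4Q = 108.8 - 3.8Q → Q_m = 12.9861.
Social marginal benefit = demand − MEC = 95.1 - 4.5Q.
Set SMB = MC: 95.1 - 4.5Q = 15.3 + 3.4Q → Q* = 10.1013.
Gap = |12.9861 − 10.1013| = 2.8848.

2.9 units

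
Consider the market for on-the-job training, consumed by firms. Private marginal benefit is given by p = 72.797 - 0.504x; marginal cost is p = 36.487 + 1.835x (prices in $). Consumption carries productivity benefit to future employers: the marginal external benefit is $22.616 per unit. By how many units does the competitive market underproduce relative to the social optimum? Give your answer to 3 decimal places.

9.669 units

Market equilibrium (private): 36.487 + 1.835x = 72.797 - 0.504x → x_m = 15.5237.
Social marginal benefit = demand + MEB = 95.413 - 0.504x.
Set SMB = MC: 95.413 - 0.504x = 36.487 + 1.835x → x* = 25.1928.
Gap = |15.5237 − 25.1928| = 9.6691.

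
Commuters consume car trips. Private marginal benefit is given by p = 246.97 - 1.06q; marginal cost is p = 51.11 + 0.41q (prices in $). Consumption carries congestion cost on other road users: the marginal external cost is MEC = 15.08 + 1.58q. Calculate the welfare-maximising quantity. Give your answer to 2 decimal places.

q* = 59.27

Social marginal benefit = demand − MEC = 231.89 - 2.64q.
Set SMB = MC: 231.89 - 2.64q = 51.11 + 0.41q → q* = 59.2721.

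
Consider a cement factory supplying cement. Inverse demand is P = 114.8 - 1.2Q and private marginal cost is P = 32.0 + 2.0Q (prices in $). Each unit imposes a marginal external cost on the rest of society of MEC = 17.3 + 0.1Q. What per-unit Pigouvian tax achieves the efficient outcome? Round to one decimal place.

Social marginal cost = private MC + MEC = 49.3 + 2.1Q.
Set SMC = demand: 49.3 + 2.1Q = 114.8 - 1.2Q → Q* = 19.8485.
The Pigouvian tax equals MEC at Q*: 17.3 + 0.1×19.8485 = 19.2849.

tax = $19.3 per unit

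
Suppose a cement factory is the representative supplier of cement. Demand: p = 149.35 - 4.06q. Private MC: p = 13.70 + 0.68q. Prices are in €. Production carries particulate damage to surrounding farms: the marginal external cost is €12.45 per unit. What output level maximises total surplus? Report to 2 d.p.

q* = 25.99

Social marginal cost = private MC + MEC = 26.15 + 0.68q.
Set SMC = demand: 26.15 + 0.68q = 149.35 - 4.06q → q* = 25.9916.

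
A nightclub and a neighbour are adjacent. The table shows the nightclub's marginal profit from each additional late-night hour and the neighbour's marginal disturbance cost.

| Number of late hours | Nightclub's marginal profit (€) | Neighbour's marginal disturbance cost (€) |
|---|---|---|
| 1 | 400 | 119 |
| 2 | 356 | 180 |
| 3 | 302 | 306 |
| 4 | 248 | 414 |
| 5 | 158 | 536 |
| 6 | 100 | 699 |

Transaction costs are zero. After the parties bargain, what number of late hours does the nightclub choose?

2

Bargaining reaches the level where marginal profit last exceeds marginal disturbance cost.
That holds through level 2 (356 ≥ 180) but not at 3 (302 < 306).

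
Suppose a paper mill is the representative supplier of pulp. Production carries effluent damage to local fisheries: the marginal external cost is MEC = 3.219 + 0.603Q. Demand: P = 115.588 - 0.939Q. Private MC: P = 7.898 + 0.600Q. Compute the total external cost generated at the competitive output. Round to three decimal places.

Market equilibrium (private): 7.898 + 0.600Q = 115.588 - 0.939Q → Q_m = 69.9740.
Total external cost = ∫₀^{Q_m} (3.219 + 0.603Q) dQ = 3.219×69.9740 + ½×0.603×69.9740² = 1701.4990.

1701.499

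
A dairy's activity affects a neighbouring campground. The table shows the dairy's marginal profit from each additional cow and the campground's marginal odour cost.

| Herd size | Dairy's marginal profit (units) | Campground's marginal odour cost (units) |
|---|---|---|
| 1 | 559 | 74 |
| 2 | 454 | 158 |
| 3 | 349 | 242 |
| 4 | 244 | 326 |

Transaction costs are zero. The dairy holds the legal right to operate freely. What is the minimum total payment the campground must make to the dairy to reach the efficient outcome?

Left alone the dairy would choose level 4 (marginal profit stays positive).
Efficient level: k* = 3 (marginal profit ≥ marginal odour cost through 3).
The campground must at least cover the dairy's forgone profit from cutting 4→3: 244 = 244.

244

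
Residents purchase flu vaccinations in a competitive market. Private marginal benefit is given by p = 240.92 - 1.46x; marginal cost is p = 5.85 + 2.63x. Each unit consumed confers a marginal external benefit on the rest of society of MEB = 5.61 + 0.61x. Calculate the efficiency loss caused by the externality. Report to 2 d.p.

DWL = 237.64

Market equilibrium (private): 5.85 + 2.63x = 240.92 - 1.46x → x_m = 57.4743.
Social marginal benefit = demand + MEB = 246.53 - 0.85x.
Set SMB = MC: 246.53 - 0.85x = 5.85 + 2.63x → x* = 69.1609.
The welfare-loss triangle has base |x_m − x*| and height MEB(x_m) (the vertical gap between SMB and MC is zero at x* and MEB at x_m).
DWL = ½ × 11.6866 × 40.6693 = 237.6429.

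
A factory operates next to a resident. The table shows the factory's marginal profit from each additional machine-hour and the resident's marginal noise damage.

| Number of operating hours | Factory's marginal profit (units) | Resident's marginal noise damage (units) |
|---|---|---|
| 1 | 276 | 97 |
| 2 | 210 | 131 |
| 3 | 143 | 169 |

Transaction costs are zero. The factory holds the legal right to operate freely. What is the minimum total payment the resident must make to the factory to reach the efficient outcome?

Left alone the factory would choose level 3 (marginal profit stays positive).
Efficient level: k* = 2 (marginal profit ≥ marginal noise damage through 2).
The resident must at least cover the factory's forgone profit from cutting 3→2: 143 = 143.

143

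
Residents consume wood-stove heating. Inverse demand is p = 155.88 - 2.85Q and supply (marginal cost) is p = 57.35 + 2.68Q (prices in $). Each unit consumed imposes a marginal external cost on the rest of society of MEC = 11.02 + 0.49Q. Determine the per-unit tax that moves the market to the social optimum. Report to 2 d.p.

tax = $18.14 per unit

Social marginal benefit = demand − MEC = 144.86 - 3.34Q.
Set SMB = MC: 144.86 - 3.34Q = 57.35 + 2.68Q → Q* = 14.5365.
The Pigouvian tax equals MEC at Q*: 11.02 + 0.49×14.5365 = 18.1429.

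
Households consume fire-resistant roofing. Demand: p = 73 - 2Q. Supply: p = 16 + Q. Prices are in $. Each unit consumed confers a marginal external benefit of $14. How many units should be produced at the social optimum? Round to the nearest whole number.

Social marginal benefit = demand + MEB = 87 - 2Q.
Set SMB = MC: 87 - 2Q = 16 + Q → Q* = 23.6667.

Q* = 24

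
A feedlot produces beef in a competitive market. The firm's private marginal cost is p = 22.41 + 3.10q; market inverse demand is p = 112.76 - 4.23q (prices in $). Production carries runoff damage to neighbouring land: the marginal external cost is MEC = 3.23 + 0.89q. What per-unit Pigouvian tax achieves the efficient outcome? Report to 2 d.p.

Social marginal cost = private MC + MEC = 25.64 + 3.99q.
Set SMC = demand: 25.64 + 3.99q = 112.76 - 4.23q → q* = 10.5985.
The Pigouvian tax equals MEC at q*: 3.23 + 0.89×10.5985 = 12.6627.

tax = $12.66 per unit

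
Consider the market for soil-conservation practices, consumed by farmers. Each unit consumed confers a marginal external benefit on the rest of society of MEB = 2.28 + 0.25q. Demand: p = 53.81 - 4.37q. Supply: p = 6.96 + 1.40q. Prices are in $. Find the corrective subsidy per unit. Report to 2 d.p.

subsidy = $4.51 per unit

Social marginal benefit = demand + MEB = 56.09 - 4.12q.
Set SMB = MC: 56.09 - 4.12q = 6.96 + 1.40q → q* = 8.9004.
The Pigouvian subsidy equals MEB at q*: 2.28 + 0.25×8.9004 = 4.5051.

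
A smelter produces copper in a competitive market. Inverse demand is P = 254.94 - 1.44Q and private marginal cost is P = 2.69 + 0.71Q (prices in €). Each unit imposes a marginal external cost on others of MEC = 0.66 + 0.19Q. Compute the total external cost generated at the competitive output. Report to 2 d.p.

Market equilibrium (private): 2.69 + 0.71Q = 254.94 - 1.44Q → Q_m = 117.3256.
Total external cost = ∫₀^{Q_m} (0.66 + 0.19Q) dQ = 0.66×117.3256 + ½×0.19×117.3256² = 1385.1381.

€1385.14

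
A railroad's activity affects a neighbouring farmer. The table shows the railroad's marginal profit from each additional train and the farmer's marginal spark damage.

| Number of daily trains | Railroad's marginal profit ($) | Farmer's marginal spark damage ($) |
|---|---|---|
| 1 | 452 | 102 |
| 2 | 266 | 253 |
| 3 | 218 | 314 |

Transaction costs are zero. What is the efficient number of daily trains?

2

Bargaining reaches the level where marginal profit last exceeds marginal spark damage.
That holds through level 2 (266 ≥ 253) but not at 3 (218 < 314).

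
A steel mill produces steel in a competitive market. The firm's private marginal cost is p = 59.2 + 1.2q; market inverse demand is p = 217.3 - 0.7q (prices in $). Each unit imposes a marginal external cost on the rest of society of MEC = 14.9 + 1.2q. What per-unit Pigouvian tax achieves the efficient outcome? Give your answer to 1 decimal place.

tax = $70.3 per unit

Social marginal cost = private MC + MEC = 74.1 + 2.4q.
Set SMC = demand: 74.1 + 2.4q = 217.3 - 0.7q → q* = 46.1935.
The Pigouvian tax equals MEC at q*: 14.9 + 1.2×46.1935 = 70.3322.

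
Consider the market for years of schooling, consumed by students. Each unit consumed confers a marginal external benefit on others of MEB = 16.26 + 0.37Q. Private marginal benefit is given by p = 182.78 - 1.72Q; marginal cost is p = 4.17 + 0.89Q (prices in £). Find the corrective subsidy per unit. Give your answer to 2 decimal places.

Social marginal benefit = demand + MEB = 199.04 - 1.35Q.
Set SMB = MC: 199.04 - 1.35Q = 4.17 + 0.89Q → Q* = 86.9955.
The Pigouvian subsidy equals MEB at Q*: 16.26 + 0.37×86.9955 = 48.4483.

subsidy = £48.45 per unit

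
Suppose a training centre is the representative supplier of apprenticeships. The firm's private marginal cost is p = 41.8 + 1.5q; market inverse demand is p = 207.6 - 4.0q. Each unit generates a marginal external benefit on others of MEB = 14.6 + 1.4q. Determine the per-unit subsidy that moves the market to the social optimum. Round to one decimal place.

Social marginal cost = private MC − MEB = 27.2 + 0.1q.
Set SMC = demand: 27.2 + 0.1q = 207.6 - 4.0q → q* = 44.0000.
The Pigouvian subsidy equals MEB at q*: 14.6 + 1.4×44.0000 = 76.2000.

subsidy = 76.2 per unit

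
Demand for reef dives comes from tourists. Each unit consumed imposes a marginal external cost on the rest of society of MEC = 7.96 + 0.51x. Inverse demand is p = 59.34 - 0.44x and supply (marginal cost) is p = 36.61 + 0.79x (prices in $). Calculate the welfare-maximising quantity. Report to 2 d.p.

x* = 8.49

Social marginal benefit = demand − MEC = 51.38 - 0.95x.
Set SMB = MC: 51.38 - 0.95x = 36.61 + 0.79x → x* = 8.4885.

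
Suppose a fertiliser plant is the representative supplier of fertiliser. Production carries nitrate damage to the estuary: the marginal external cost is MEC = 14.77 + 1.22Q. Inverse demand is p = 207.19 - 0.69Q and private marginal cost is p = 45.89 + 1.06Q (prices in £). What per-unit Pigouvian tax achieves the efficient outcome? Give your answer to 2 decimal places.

tax = £74.96 per unit

Social marginal cost = private MC + MEC = 60.66 + 2.28Q.
Set SMC = demand: 60.66 + 2.28Q = 207.19 - 0.69Q → Q* = 49.3367.
The Pigouvian tax equals MEC at Q*: 14.77 + 1.22×49.3367 = 74.9608.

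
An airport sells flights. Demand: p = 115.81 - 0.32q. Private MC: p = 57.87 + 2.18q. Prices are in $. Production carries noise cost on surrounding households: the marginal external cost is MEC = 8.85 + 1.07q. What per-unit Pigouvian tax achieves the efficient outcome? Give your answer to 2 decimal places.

Social marginal cost = private MC + MEC = 66.72 + 3.25q.
Set SMC = demand: 66.72 + 3.25q = 115.81 - 0.32q → q* = 13.7507.
The Pigouvian tax equals MEC at q*: 8.85 + 1.07×13.7507 = 23.5632.

tax = $23.56 per unit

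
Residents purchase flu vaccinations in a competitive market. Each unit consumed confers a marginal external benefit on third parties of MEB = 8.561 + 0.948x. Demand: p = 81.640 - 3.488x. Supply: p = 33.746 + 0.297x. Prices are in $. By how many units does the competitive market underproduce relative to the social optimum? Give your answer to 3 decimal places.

Market equilibrium (private): 33.746 + 0.297x = 81.640 - 3.488x → x_m = 12.6536.
Social marginal benefit = demand + MEB = 90.201 - 2.540x.
Set SMB = MC: 90.201 - 2.540x = 33.746 + 0.297x → x* = 19.8995.
Gap = |12.6536 − 19.8995| = 7.2459.

7.246 units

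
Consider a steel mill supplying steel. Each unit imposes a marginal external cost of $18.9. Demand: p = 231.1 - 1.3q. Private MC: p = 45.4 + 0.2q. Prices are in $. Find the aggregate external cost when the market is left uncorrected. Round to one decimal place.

$2339.8

Market equilibrium (private): 45.4 + 0.2q = 231.1 - 1.3q → q_m = 123.8000.
Total external cost = MEC × q_m = 18.9 × 123.8000 = 2339.8200.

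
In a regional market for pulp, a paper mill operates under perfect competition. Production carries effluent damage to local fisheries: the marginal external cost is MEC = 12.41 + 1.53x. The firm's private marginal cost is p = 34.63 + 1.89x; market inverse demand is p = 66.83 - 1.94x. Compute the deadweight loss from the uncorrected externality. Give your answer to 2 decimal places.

DWL = 59.58

Market equilibrium (private): 34.63 + 1.89x = 66.83 - 1.94x → x_m = 8.4073.
Social marginal cost = private MC + MEC = 47.04 + 3.42x.
Set SMC = demand: 47.04 + 3.42x = 66.83 - 1.94x → x* = 3.6922.
The welfare-loss triangle has base |x_m − x*| and height MEC(x_m) (the vertical gap between SMC and demand is zero at x* and MEC at x_m).
DWL = ½ × 4.7151 × 25.2732 = 59.5828.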